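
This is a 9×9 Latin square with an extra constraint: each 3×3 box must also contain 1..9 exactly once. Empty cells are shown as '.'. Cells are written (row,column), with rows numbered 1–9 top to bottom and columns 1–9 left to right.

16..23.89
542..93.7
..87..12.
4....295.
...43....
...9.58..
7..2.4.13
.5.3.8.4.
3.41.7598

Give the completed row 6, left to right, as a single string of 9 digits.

216975834

(1,3) = 7: row 1 has {1,2,3,6,8,9}; col 3 has {2,4,8}; box has {1,2,4,5,6,8} → only 7 remains.
(1,4) = 5: row 1 has {1,2,3,6,7,8,9}; col 4 has {1,2,3,4,7,9}; box has {2,3,7,9} → only 5 remains.
(1,7) = 4: row 1 has {1,2,3,5,6,7,8,9}; col 7 has {1,3,5,8,9}; box has {1,2,3,7,8,9} → only 4 remains.
(2,8) = 6: row 2 has {2,3,4,5,7,9}; col 8 has {1,2,4,5,8,9}; box has {1,2,3,4,7,8,9} → only 6 remains.
(3,1) = 9: row 3 has {1,2,7,8}; col 1 has {1,3,4,5,7}; box has {1,2,4,5,6,7,8} → only 9 remains.
(3,2) = 3: row 3 has {1,2,7,8,9}; col 2 has {4,5,6}; box has {1,2,4,5,6,7,8,9} → only 3 remains.
(3,6) = 6: row 3 has {1,2,3,7,8,9}; col 6 has {2,3,4,5,7,8,9}; box has {2,3,5,7,9} → only 6 remains.
(3,9) = 5: row 3 has {1,2,3,6,7,8,9}; col 9 has {3,7,8,9}; box has {1,2,3,4,6,7,8,9} → only 5 remains.
(5,6) = 1: row 5 has {3,4}; col 6 has {2,3,4,5,6,7,8,9}; box has {2,3,4,5,9} → only 1 remains.
(5,8) = 7: row 5 has {1,3,4}; col 8 has {1,2,4,5,6,8,9}; box has {5,8,9} → only 7 remains.
(6,8) = 3: row 6 has {5,8,9}; col 8 has {1,2,4,5,6,7,8,9}; box has {5,7,8,9} → only 3 remains.
(7,7) = 6: row 7 has {1,2,3,4,7}; col 7 has {1,3,4,5,8,9}; box has {1,3,4,5,8,9} → only 6 remains.
(8,9) = 2: row 8 has {3,4,5,8}; col 9 has {3,5,7,8,9}; box has {1,3,4,5,6,8,9} → only 2 remains.
(9,2) = 2: row 9 has {1,3,4,5,7,8,9}; col 2 has {3,4,5,6}; box has {3,4,5,7} → only 2 remains.
(9,5) = 6: row 9 has {1,2,3,4,5,7,8,9}; col 5 has {2,3}; box has {1,2,3,4,7,8} → only 6 remains.
(2,4) = 8: row 2 has {2,3,4,5,6,7,9}; col 4 has {1,2,3,4,5,7,9}; box has {2,3,5,6,7,9} → only 8 remains.
(2,5) = 1: row 2 has {2,3,4,5,6,7,8,9}; col 5 has {2,3,6}; box has {2,3,5,6,7,8,9} → only 1 remains.
(3,5) = 4: row 3 has {1,2,3,5,6,7,8,9}; col 5 has {1,2,3,6}; box has {1,2,3,5,6,7,8,9} → only 4 remains.
(4,4) = 6: row 4 has {2,4,5,9}; col 4 has {1,2,3,4,5,7,8,9}; box has {1,2,3,4,5,9} → only 6 remains.
(4,9) = 1: row 4 has {2,4,5,6,9}; col 9 has {2,3,5,7,8,9}; box has {3,5,7,8,9} → only 1 remains.
(5,7) = 2: row 5 has {1,3,4,7}; col 7 has {1,3,4,5,6,8,9}; box has {1,3,5,7,8,9} → only 2 remains.
(5,9) = 6: row 5 has {1,2,3,4,7}; col 9 has {1,2,3,5,7,8,9}; box has {1,2,3,5,7,8,9} → only 6 remains.
(6,5) = 7: row 6 has {3,5,8,9}; col 5 has {1,2,3,4,6}; box has {1,2,3,4,5,6,9} → only 7 remains.
(6,9) = 4: row 6 has {3,5,7,8,9}; col 9 has {1,2,3,5,6,7,8,9}; box has {1,2,3,5,6,7,8,9} → only 4 remains.
(7,3) = 9: row 7 has {1,2,3,4,6,7}; col 3 has {2,4,7,8}; box has {2,3,4,5,7} → only 9 remains.
(7,5) = 5: row 7 has {1,2,3,4,6,7,9}; col 5 has {1,2,3,4,6,7}; box has {1,2,3,4,6,7,8} → only 5 remains.
(8,1) = 6: row 8 has {2,3,4,5,8}; col 1 has {1,3,4,5,7,9}; box has {2,3,4,5,7,9} → only 6 remains.
(8,3) = 1: row 8 has {2,3,4,5,6,8}; col 3 has {2,4,7,8,9}; box has {2,3,4,5,6,7,9} → only 1 remains.
(8,5) = 9: row 8 has {1,2,3,4,5,6,8}; col 5 has {1,2,3,4,5,6,7}; box has {1,2,3,4,5,6,7,8} → only 9 remains.
(8,7) = 7: row 8 has {1,2,3,4,5,6,8,9}; col 7 has {1,2,3,4,5,6,8,9}; box has {1,2,3,4,5,6,8,9} → only 7 remains.
(4,3) = 3: row 4 has {1,2,4,5,6,9}; col 3 has {1,2,4,7,8,9}; box has {4} → only 3 remains.
(4,5) = 8: row 4 has {1,2,3,4,5,6,9}; col 5 has {1,2,3,4,5,6,7,9}; box has {1,2,3,4,5,6,7,9} → only 8 remains.
(5,1) = 8: row 5 has {1,2,3,4,6,7}; col 1 has {1,3,4,5,6,7,9}; box has {3,4} → only 8 remains.
(5,2) = 9: row 5 has {1,2,3,4,6,7,8}; col 2 has {2,3,4,5,6}; box has {3,4,8} → only 9 remains.
(5,3) = 5: row 5 has {1,2,3,4,6,7,8,9}; col 3 has {1,2,3,4,7,8,9}; box has {3,4,8,9} → only 5 remains.
(6,1) = 2: row 6 has {3,4,5,7,8,9}; col 1 has {1,3,4,5,6,7,8,9}; box has {3,4,5,8,9} → only 2 remains.
(6,2) = 1: row 6 has {2,3,4,5,7,8,9}; col 2 has {2,3,4,5,6,9}; box has {2,3,4,5,8,9} → only 1 remains.
(6,3) = 6: row 6 has {1,2,3,4,5,7,8,9}; col 3 has {1,2,3,4,5,7,8,9}; box has {1,2,3,4,5,8,9} → only 6 remains.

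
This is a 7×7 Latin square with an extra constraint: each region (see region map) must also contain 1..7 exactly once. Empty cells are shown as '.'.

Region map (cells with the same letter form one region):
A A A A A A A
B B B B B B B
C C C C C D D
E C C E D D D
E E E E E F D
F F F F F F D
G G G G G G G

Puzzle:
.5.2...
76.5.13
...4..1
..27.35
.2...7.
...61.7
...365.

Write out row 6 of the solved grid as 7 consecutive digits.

2356147

R2C3 = 4: row 2 has {1,3,5,6,7}; col 3 has {2}; region has {1,3,5,6,7} → only 4 remains.
R2C5 = 2: row 2 has {1,3,4,5,6,7}; col 5 has {1,6}; region has {1,3,4,5,6,7} → only 2 remains.
R4C2 = 1: row 4 has {2,3,5,7}; col 2 has {2,5,6}; region has {2,4} → only 1 remains.
R4C5 = 4: row 4 has {1,2,3,5,7}; col 5 has {1,2,6}; region has {1,3,5,7} → only 4 remains.
R5C4 = 1: row 5 has {2,7}; col 4 has {2,3,4,5,6,7}; region has {2,7} → only 1 remains.
R5C7 = 6: row 5 has {1,2,7}; col 7 has {1,3,5,7}; region has {1,3,4,5,7} → only 6 remains.
R1C7 = 4: row 1 has {2,5}; col 7 has {1,3,5,6,7}; region has {2,5} → only 4 remains.
R3C6 = 2: row 3 has {1,4}; col 6 has {1,3,5,7}; region has {1,3,4,5,6,7} → only 2 remains.
R4C1 = 6: row 4 has {1,2,3,4,5,7}; col 1 has {7}; region has {1,2,7} → only 6 remains.
R6C6 = 4: row 6 has {1,6,7}; col 6 has {1,2,3,5,7}; region has {1,6,7} → only 4 remains.
R7C7 = 2: row 7 has {3,5,6}; col 7 has {1,3,4,5,6,7}; region has {3,5,6} → only 2 remains.
R1C6 = 6: row 1 has {2,4,5}; col 6 has {1,2,3,4,5,7}; region has {2,4,5} → only 6 remains.
R6C2 = 3: row 6 has {1,4,6,7}; col 2 has {1,2,5,6}; region has {1,4,6,7} → only 3 remains.
R6C3 = 5: row 6 has {1,3,4,6,7}; col 3 has {2,4}; region has {1,3,4,6,7} → only 5 remains.
R3C2 = 7: row 3 has {1,2,4}; col 2 has {1,2,3,5,6}; region has {1,2,4} → only 7 remains.
R5C3 = 3: row 5 has {1,2,6,7}; col 3 has {2,4,5}; region has {1,2,6,7} → only 3 remains.
R5C5 = 5: row 5 has {1,2,3,6,7}; col 5 has {1,2,4,6}; region has {1,2,3,6,7} → only 5 remains.
R6C1 = 2: row 6 has {1,3,4,5,6,7}; col 1 has {6,7}; region has {1,3,4,5,6,7} → only 2 remains.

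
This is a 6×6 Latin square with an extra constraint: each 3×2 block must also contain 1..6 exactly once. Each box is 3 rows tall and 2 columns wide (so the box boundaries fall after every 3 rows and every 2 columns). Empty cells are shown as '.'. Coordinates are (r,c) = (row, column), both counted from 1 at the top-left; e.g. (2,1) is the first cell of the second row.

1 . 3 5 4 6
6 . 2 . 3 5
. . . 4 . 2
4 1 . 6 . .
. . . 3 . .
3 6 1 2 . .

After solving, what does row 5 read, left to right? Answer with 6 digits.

(1,2) = 2: row 1 has {1,3,4,5,6}; col 2 has {1,6}; box has {1,6} → only 2 remains.
(2,2) = 4: row 2 has {2,3,5,6}; col 2 has {1,2,6}; box has {1,2,6} → only 4 remains.
(2,4) = 1: row 2 has {2,3,4,5,6}; col 4 has {2,3,4,5,6}; box has {2,3,4,5} → only 1 remains.
(3,1) = 5: row 3 has {2,4}; col 1 has {1,3,4,6}; box has {1,2,4,6} → only 5 remains.
(3,2) = 3: row 3 has {2,4,5}; col 2 has {1,2,4,6}; box has {1,2,4,5,6} → only 3 remains.
(3,3) = 6: row 3 has {2,3,4,5}; col 3 has {1,2,3}; box has {1,2,3,4,5} → only 6 remains.
(3,5) = 1: row 3 has {2,3,4,5,6}; col 5 has {3,4}; box has {2,3,4,5,6} → only 1 remains.
(4,3) = 5: row 4 has {1,4,6}; col 3 has {1,2,3,6}; box has {1,2,3,6} → only 5 remains.
(4,5) = 2: row 4 has {1,4,5,6}; col 5 has {1,3,4}; box has {} → only 2 remains.
(4,6) = 3: row 4 has {1,2,4,5,6}; col 6 has {2,5,6}; box has {2} → only 3 remains.
(5,1) = 2: row 5 has {3}; col 1 has {1,3,4,5,6}; box has {1,3,4,6} → only 2 remains.
(5,2) = 5: row 5 has {2,3}; col 2 has {1,2,3,4,6}; box has {1,2,3,4,6} → only 5 remains.
(5,3) = 4: row 5 has {2,3,5}; col 3 has {1,2,3,5,6}; box has {1,2,3,5,6} → only 4 remains.
(5,5) = 6: row 5 has {2,3,4,5}; col 5 has {1,2,3,4}; box has {2,3} → only 6 remains.
(5,6) = 1: row 5 has {2,3,4,5,6}; col 6 has {2,3,5,6}; box has {2,3,6} → only 1 remains.

254361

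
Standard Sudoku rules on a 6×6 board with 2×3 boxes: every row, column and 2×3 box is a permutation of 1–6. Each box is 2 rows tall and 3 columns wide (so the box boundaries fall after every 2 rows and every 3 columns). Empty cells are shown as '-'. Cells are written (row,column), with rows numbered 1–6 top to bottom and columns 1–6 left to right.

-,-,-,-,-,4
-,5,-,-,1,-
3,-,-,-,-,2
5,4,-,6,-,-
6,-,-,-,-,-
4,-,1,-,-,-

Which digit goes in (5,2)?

(2,1) = 2: row 2 has {1,5}; col 1 has {3,4,5,6}; box has {5} → only 2 remains.
(2,4) = 3: row 2 has {1,2,5}; col 4 has {6}; box has {1,4} → only 3 remains.
(2,6) = 6: row 2 has {1,2,3,5}; col 6 has {2,4}; box has {1,3,4} → only 6 remains.
(3,3) = 6: row 3 has {2,3}; col 3 has {1}; box has {3,4,5} → only 6 remains.
(4,3) = 2: row 4 has {4,5,6}; col 3 has {1,6}; box has {3,4,5,6} → only 2 remains.
(4,5) = 3: row 4 has {2,4,5,6}; col 5 has {1}; box has {2,6} → only 3 remains.
(4,6) = 1: row 4 has {2,3,4,5,6}; col 6 has {2,4,6}; box has {2,3,6} → only 1 remains.
(1,1) = 1: row 1 has {4}; col 1 has {2,3,4,5,6}; box has {2,5} → only 1 remains.
(1,3) = 3: row 1 has {1,4}; col 3 has {1,2,6}; box has {1,2,5} → only 3 remains.
(2,3) = 4: row 2 has {1,2,3,5,6}; col 3 has {1,2,3,6}; box has {1,2,3,5} → only 4 remains.
(3,2) = 1: row 3 has {2,3,6}; col 2 has {4,5}; box has {2,3,4,5,6} → only 1 remains.
(5,3) = 5: row 5 has {6}; col 3 has {1,2,3,4,6}; box has {1,4,6} → only 5 remains.
(5,6) = 3: row 5 has {5,6}; col 6 has {1,2,4,6}; box has {} → only 3 remains.
(6,6) = 5: row 6 has {1,4}; col 6 has {1,2,3,4,6}; box has {3} → only 5 remains.
(1,2) = 6: row 1 has {1,3,4}; col 2 has {1,4,5}; box has {1,2,3,4,5} → only 6 remains.
(5,2) = 2: row 5 has {3,5,6}; col 2 has {1,4,5,6}; box has {1,4,5,6} → only 2 remains.

2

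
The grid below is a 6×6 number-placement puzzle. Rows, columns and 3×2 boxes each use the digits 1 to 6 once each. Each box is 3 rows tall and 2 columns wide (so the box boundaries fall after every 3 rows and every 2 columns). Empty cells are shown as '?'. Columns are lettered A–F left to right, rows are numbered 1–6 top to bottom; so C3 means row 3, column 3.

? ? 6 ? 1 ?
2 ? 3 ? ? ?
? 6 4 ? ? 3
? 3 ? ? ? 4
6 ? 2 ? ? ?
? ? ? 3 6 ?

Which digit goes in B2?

A1 = 3: in row 1, 3 can only go here (every other open cell in that row sees a 3).
B1 = 4: in row 1, 4 can only go here (every other open cell in that row sees a 4).
E2 = 4: in row 2, 4 can only go here (every other open cell in that row sees a 4).
F2 = 6: in row 2, 6 can only go here (every other open cell in that row sees a 6).
E4 = 2: in row 4, 2 can only go here (every other open cell in that row sees a 2).
D4 = 6: in row 4, 6 can only go here (every other open cell in that row sees a 6).
E3 = 5: row 3 has {3,4,6}; col 5 has {1,2,4,6}; box has {1,3,4,6} → only 5 remains.
E5 = 3: row 5 has {2,6}; col 5 has {1,2,4,5,6}; box has {2,4,6} → only 3 remains.
F1 = 2: row 1 has {1,3,4,6}; col 6 has {3,4,6}; box has {1,3,4,5,6} → only 2 remains.
A3 = 1: row 3 has {3,4,5,6}; col 1 has {2,3,6}; box has {2,3,4,6} → only 1 remains.
D3 = 2: row 3 has {1,3,4,5,6}; col 4 has {3,6}; box has {3,4,6} → only 2 remains.
A4 = 5: row 4 has {2,3,4,6}; col 1 has {1,2,3,6}; box has {3,6} → only 5 remains.
C4 = 1: row 4 has {2,3,4,5,6}; col 3 has {2,3,4,6}; box has {2,3,6} → only 1 remains.
B5 = 1: row 5 has {2,3,6}; col 2 has {3,4,6}; box has {3,5,6} → only 1 remains.
F5 = 5: row 5 has {1,2,3,6}; col 6 has {2,3,4,6}; box has {2,3,4,6} → only 5 remains.
A6 = 4: row 6 has {3,6}; col 1 has {1,2,3,5,6}; box has {1,3,5,6} → only 4 remains.
B6 = 2: row 6 has {3,4,6}; col 2 has {1,3,4,6}; box has {1,3,4,5,6} → only 2 remains.
C6 = 5: row 6 has {2,3,4,6}; col 3 has {1,2,3,4,6}; box has {1,2,3,6} → only 5 remains.
F6 = 1: row 6 has {2,3,4,5,6}; col 6 has {2,3,4,5,6}; box has {2,3,4,5,6} → only 1 remains.
D1 = 5: row 1 has {1,2,3,4,6}; col 4 has {2,3,6}; box has {2,3,4,6} → only 5 remains.
B2 = 5: row 2 has {2,3,4,6}; col 2 has {1,2,3,4,6}; box has {1,2,3,4,6} → only 5 remains.

5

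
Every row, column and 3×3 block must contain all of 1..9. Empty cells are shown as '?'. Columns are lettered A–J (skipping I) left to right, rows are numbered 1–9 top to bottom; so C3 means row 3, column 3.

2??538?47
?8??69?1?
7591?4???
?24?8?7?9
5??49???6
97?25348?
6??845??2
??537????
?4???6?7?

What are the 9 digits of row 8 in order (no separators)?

195372864

C2 = 3: row 2 has {1,6,8,9}; col 3 has {4,5,9}; box has {2,5,7,8,9} → only 3 remains.
D2 = 7: row 2 has {1,3,6,8,9}; col 4 has {1,2,3,4,5,8}; box has {1,3,4,5,6,8,9} → only 7 remains.
J2 = 5: row 2 has {1,3,6,7,8,9}; col 9 has {2,6,7,9}; box has {1,4,7} → only 5 remains.
E3 = 2: row 3 has {1,4,5,7,9}; col 5 has {3,4,5,6,7,8,9}; box has {1,3,4,5,6,7,8,9} → only 2 remains.
D4 = 6: row 4 has {2,4,7,8,9}; col 4 has {1,2,3,4,5,7,8}; box has {2,3,4,5,8,9} → only 6 remains.
F4 = 1: row 4 has {2,4,6,7,8,9}; col 6 has {3,4,5,6,8,9}; box has {2,3,4,5,6,8,9} → only 1 remains.
F5 = 7: row 5 has {4,5,6,9}; col 6 has {1,3,4,5,6,8,9}; box has {1,2,3,4,5,6,8,9} → only 7 remains.
J6 = 1: row 6 has {2,3,4,5,7,8,9}; col 9 has {2,5,6,7,9}; box has {4,6,7,8,9} → only 1 remains.
F8 = 2: row 8 has {3,5,7}; col 6 has {1,3,4,5,6,7,8,9}; box has {3,4,5,6,7,8} → only 2 remains.
D9 = 9: row 9 has {4,6,7}; col 4 has {1,2,3,4,5,6,7,8}; box has {2,3,4,5,6,7,8} → only 9 remains.
E9 = 1: row 9 has {4,6,7,9}; col 5 has {2,3,4,5,6,7,8,9}; box has {2,3,4,5,6,7,8,9} → only 1 remains.
A2 = 4: row 2 has {1,3,5,6,7,8,9}; col 1 has {2,5,6,7,9}; box has {2,3,5,7,8,9} → only 4 remains.
G2 = 2: row 2 has {1,3,4,5,6,7,8,9}; col 7 has {4,7}; box has {1,4,5,7} → only 2 remains.
A4 = 3: row 4 has {1,2,4,6,7,8,9}; col 1 has {2,4,5,6,7,9}; box has {2,4,5,7,9} → only 3 remains.
H4 = 5: row 4 has {1,2,3,4,6,7,8,9}; col 8 has {1,4,7,8}; box has {1,4,6,7,8,9} → only 5 remains.
B5 = 1: row 5 has {4,5,6,7,9}; col 2 has {2,4,5,7,8}; box has {2,3,4,5,7,9} → only 1 remains.
C5 = 8: row 5 has {1,4,5,6,7,9}; col 3 has {3,4,5,9}; box has {1,2,3,4,5,7,9} → only 8 remains.
G5 = 3: row 5 has {1,4,5,6,7,8,9}; col 7 has {2,4,7}; box has {1,4,5,6,7,8,9} → only 3 remains.
H5 = 2: row 5 has {1,3,4,5,6,7,8,9}; col 8 has {1,4,5,7,8}; box has {1,3,4,5,6,7,8,9} → only 2 remains.
C6 = 6: row 6 has {1,2,3,4,5,7,8,9}; col 3 has {3,4,5,8,9}; box has {1,2,3,4,5,7,8,9} → only 6 remains.
B8 = 9: row 8 has {2,3,5,7}; col 2 has {1,2,4,5,7,8}; box has {4,5,6} → only 9 remains.
H8 = 6: row 8 has {2,3,5,7,9}; col 8 has {1,2,4,5,7,8}; box has {2,7} → only 6 remains.
A9 = 8: row 9 has {1,4,6,7,9}; col 1 has {2,3,4,5,6,7,9}; box has {4,5,6,9} → only 8 remains.
C9 = 2: row 9 has {1,4,6,7,8,9}; col 3 has {3,4,5,6,8,9}; box has {4,5,6,8,9} → only 2 remains.
G9 = 5: row 9 has {1,2,4,6,7,8,9}; col 7 has {2,3,4,7}; box has {2,6,7} → only 5 remains.
J9 = 3: row 9 has {1,2,4,5,6,7,8,9}; col 9 has {1,2,5,6,7,9}; box has {2,5,6,7} → only 3 remains.
B1 = 6: row 1 has {2,3,4,5,7,8}; col 2 has {1,2,4,5,7,8,9}; box has {2,3,4,5,7,8,9} → only 6 remains.
C1 = 1: row 1 has {2,3,4,5,6,7,8}; col 3 has {2,3,4,5,6,8,9}; box has {2,3,4,5,6,7,8,9} → only 1 remains.
G1 = 9: row 1 has {1,2,3,4,5,6,7,8}; col 7 has {2,3,4,5,7}; box has {1,2,4,5,7} → only 9 remains.
H3 = 3: row 3 has {1,2,4,5,7,9}; col 8 has {1,2,4,5,6,7,8}; box has {1,2,4,5,7,9} → only 3 remains.
J3 = 8: row 3 has {1,2,3,4,5,7,9}; col 9 has {1,2,3,5,6,7,9}; box has {1,2,3,4,5,7,9} → only 8 remains.
B7 = 3: row 7 has {2,4,5,6,8}; col 2 has {1,2,4,5,6,7,8,9}; box has {2,4,5,6,8,9} → only 3 remains.
C7 = 7: row 7 has {2,3,4,5,6,8}; col 3 has {1,2,3,4,5,6,8,9}; box has {2,3,4,5,6,8,9} → only 7 remains.
G7 = 1: row 7 has {2,3,4,5,6,7,8}; col 7 has {2,3,4,5,7,9}; box has {2,3,5,6,7} → only 1 remains.
H7 = 9: row 7 has {1,2,3,4,5,6,7,8}; col 8 has {1,2,3,4,5,6,7,8}; box has {1,2,3,5,6,7} → only 9 remains.
A8 = 1: row 8 has {2,3,5,6,7,9}; col 1 has {2,3,4,5,6,7,8,9}; box has {2,3,4,5,6,7,8,9} → only 1 remains.
G8 = 8: row 8 has {1,2,3,5,6,7,9}; col 7 has {1,2,3,4,5,7,9}; box has {1,2,3,5,6,7,9} → only 8 remains.
J8 = 4: row 8 has {1,2,3,5,6,7,8,9}; col 9 has {1,2,3,5,6,7,8,9}; box has {1,2,3,5,6,7,8,9} → only 4 remains.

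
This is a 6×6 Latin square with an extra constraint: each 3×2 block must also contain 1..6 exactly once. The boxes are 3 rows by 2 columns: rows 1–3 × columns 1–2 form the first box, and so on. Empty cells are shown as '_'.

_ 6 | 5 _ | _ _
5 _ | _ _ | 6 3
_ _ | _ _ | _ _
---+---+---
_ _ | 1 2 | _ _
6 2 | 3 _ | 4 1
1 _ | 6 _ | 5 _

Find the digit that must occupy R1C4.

3

R4C5 = 3: row 4 has {1,2}; col 5 has {4,5,6}; box has {1,4,5} → only 3 remains.
R4C6 = 6: row 4 has {1,2,3}; col 6 has {1,3}; box has {1,3,4,5} → only 6 remains.
R5C4 = 5: row 5 has {1,2,3,4,6}; col 4 has {2}; box has {1,2,3,6} → only 5 remains.
R6C4 = 4: row 6 has {1,5,6}; col 4 has {2,5}; box has {1,2,3,5,6} → only 4 remains.
R6C6 = 2: row 6 has {1,4,5,6}; col 6 has {1,3,6}; box has {1,3,4,5,6} → only 2 remains.
R1C6 = 4: row 1 has {5,6}; col 6 has {1,2,3,6}; box has {3,6} → only 4 remains.
R2C4 = 1: row 2 has {3,5,6}; col 4 has {2,4,5}; box has {5} → only 1 remains.
R3C6 = 5: row 3 has {}; col 6 has {1,2,3,4,6}; box has {3,4,6} → only 5 remains.
R4C1 = 4: row 4 has {1,2,3,6}; col 1 has {1,5,6}; box has {1,2,6} → only 4 remains.
R4C2 = 5: row 4 has {1,2,3,4,6}; col 2 has {2,6}; box has {1,2,4,6} → only 5 remains.
R6C2 = 3: row 6 has {1,2,4,5,6}; col 2 has {2,5,6}; box has {1,2,4,5,6} → only 3 remains.
R1C4 = 3: row 1 has {4,5,6}; col 4 has {1,2,4,5}; box has {1,5} → only 3 remains.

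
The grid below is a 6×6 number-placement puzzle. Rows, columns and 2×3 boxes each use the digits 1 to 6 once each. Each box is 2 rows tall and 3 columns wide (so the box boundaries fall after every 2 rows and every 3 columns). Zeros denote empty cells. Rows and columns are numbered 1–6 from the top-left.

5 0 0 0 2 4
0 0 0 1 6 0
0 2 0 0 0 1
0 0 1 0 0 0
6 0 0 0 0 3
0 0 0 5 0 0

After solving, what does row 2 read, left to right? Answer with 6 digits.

r1c4 = 3: row 1 has {2,4,5}; col 4 has {1,5}; box has {1,2,4,6} → only 3 remains.
r2c6 = 5: row 2 has {1,6}; col 6 has {1,3,4}; box has {1,2,3,4,6} → only 5 remains.
r1c3 = 6: row 1 has {2,3,4,5}; col 3 has {1}; box has {5} → only 6 remains.
r1c2 = 1: row 1 has {2,3,4,5,6}; col 2 has {2}; box has {5,6} → only 1 remains.
r3c4 = 6: in row 3, 6 can only go here (every other open cell in that row sees a 6).
r4c6 = 2: row 4 has {1}; col 6 has {1,3,4,5}; box has {1,6} → only 2 remains.
r6c6 = 6: row 6 has {5}; col 6 has {1,2,3,4,5}; box has {3,5} → only 6 remains.
r4c4 = 4: row 4 has {1,2}; col 4 has {1,3,5,6}; box has {1,2,6} → only 4 remains.
r5c4 = 2: row 5 has {3,6}; col 4 has {1,3,4,5,6}; box has {3,5,6} → only 2 remains.
r4c1 = 3: row 4 has {1,2,4}; col 1 has {5,6}; box has {1,2} → only 3 remains.
r4c5 = 5: row 4 has {1,2,3,4}; col 5 has {2,6}; box has {1,2,4,6} → only 5 remains.
r3c1 = 4: row 3 has {1,2,6}; col 1 has {3,5,6}; box has {1,2,3} → only 4 remains.
r3c3 = 5: row 3 has {1,2,4,6}; col 3 has {1,6}; box has {1,2,3,4} → only 5 remains.
r3c5 = 3: row 3 has {1,2,4,5,6}; col 5 has {2,5,6}; box has {1,2,4,5,6} → only 3 remains.
r4c2 = 6: row 4 has {1,2,3,4,5}; col 2 has {1,2}; box has {1,2,3,4,5} → only 6 remains.
r5c3 = 4: row 5 has {2,3,6}; col 3 has {1,5,6}; box has {6} → only 4 remains.
r5c5 = 1: row 5 has {2,3,4,6}; col 5 has {2,3,5,6}; box has {2,3,5,6} → only 1 remains.
r6c2 = 3: row 6 has {5,6}; col 2 has {1,2,6}; box has {4,6} → only 3 remains.
r6c3 = 2: row 6 has {3,5,6}; col 3 has {1,4,5,6}; box has {3,4,6} → only 2 remains.
r6c5 = 4: row 6 has {2,3,5,6}; col 5 has {1,2,3,5,6}; box has {1,2,3,5,6} → only 4 remains.
r2c1 = 2: row 2 has {1,5,6}; col 1 has {3,4,5,6}; box has {1,5,6} → only 2 remains.
r2c2 = 4: row 2 has {1,2,5,6}; col 2 has {1,2,3,6}; box has {1,2,5,6} → only 4 remains.
r2c3 = 3: row 2 has {1,2,4,5,6}; col 3 has {1,2,4,5,6}; box has {1,2,4,5,6} → only 3 remains.

243165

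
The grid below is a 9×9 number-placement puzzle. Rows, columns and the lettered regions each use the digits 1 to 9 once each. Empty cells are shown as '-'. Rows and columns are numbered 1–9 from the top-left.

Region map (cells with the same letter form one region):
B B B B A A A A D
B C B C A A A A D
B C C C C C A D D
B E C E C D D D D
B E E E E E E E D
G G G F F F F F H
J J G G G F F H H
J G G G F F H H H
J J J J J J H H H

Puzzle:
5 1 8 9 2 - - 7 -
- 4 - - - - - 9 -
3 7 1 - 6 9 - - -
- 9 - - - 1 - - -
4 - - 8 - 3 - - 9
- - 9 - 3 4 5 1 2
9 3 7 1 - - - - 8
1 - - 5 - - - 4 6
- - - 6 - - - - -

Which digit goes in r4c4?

r1c6 = 6: row 1 has {1,2,5,7,8,9}; col 6 has {1,3,4,9}; region has {2,7,9} → only 6 remains.
r3c4 = 2: row 3 has {1,3,6,7,9}; col 4 has {1,5,6,8,9}; region has {1,4,6,7,9} → only 2 remains.
r6c4 = 7: row 6 has {1,2,3,4,5,9}; col 4 has {1,2,5,6,8,9}; region has {1,3,4,5} → only 7 remains.
r7c5 = 4: row 7 has {1,3,7,8,9}; col 5 has {2,3,6}; region has {1,5,7,9} → only 4 remains.
r7c6 = 2: row 7 has {1,3,4,7,8,9}; col 6 has {1,3,4,6,9}; region has {1,3,4,5,7} → only 2 remains.
r7c7 = 6: row 7 has {1,2,3,4,7,8,9}; col 7 has {5}; region has {1,2,3,4,5,7} → only 6 remains.
r7c8 = 5: row 7 has {1,2,3,4,6,7,8,9}; col 8 has {1,4,7,9}; region has {2,4,6,8} → only 5 remains.
r8c6 = 8: row 8 has {1,4,5,6}; col 6 has {1,2,3,4,6,9}; region has {1,2,3,4,5,6,7} → only 8 remains.
r9c8 = 3: row 9 has {6}; col 8 has {1,4,5,7,9}; region has {2,4,5,6,8} → only 3 remains.
r2c4 = 3: row 2 has {4,9}; col 4 has {1,2,5,6,7,8,9}; region has {1,2,4,6,7,9} → only 3 remains.
r2c6 = 5: row 2 has {3,4,9}; col 6 has {1,2,3,4,6,8,9}; region has {2,6,7,9} → only 5 remains.
r2c9 = 7: row 2 has {3,4,5,9}; col 9 has {2,6,8,9}; region has {1,9} → only 7 remains.
r3c8 = 8: row 3 has {1,2,3,6,7,9}; col 8 has {1,3,4,5,7,9}; region has {1,7,9} → only 8 remains.
r4c3 = 5: row 4 has {1,9}; col 3 has {1,7,8,9}; region has {1,2,3,4,6,7,9} → only 5 remains.
r4c4 = 4: row 4 has {1,5,9}; col 4 has {1,2,3,5,6,7,8,9}; region has {3,8,9} → only 4 remains.

4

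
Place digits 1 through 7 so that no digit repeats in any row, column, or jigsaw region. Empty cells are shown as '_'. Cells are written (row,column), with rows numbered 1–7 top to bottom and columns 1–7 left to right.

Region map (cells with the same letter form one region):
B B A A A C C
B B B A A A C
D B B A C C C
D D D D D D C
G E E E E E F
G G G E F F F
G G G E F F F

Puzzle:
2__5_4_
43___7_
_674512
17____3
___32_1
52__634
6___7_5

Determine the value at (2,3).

(1,2) = 1 (sole candidate).
(1,5) = 3 (sole candidate).
(2,3) = 5: row 2 has {3,4,7}; col 3 has {7}; region has {1,2,3,4,6,7} → only 5 remains.

5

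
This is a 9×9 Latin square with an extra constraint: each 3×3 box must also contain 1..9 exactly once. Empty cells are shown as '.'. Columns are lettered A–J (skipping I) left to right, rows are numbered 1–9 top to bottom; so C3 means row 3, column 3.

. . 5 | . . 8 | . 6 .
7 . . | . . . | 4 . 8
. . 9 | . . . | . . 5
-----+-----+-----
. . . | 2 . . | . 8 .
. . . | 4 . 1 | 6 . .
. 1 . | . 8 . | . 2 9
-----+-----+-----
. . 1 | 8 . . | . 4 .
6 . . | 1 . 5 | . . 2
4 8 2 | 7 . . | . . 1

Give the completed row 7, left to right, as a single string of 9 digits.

A3 = 8: in row 3, 8 can only go here (every other open cell in that row sees an 8).
G4 = 1: in row 4, 1 can only go here (every other open cell in that row sees a 1).
C5 = 8: in row 5, 8 can only go here (every other open cell in that row sees an 8).
C6 = 4: in row 6, 4 can only go here (every other open cell in that row sees a 4).
J4 = 4: in row 4, 4 can only go here (every other open cell in that row sees a 4).
E8 = 4: in row 8, 4 can only go here (every other open cell in that row sees a 4).
G8 = 8: in row 8, 8 can only go here (every other open cell in that row sees an 8).
B1 = 4: in row 1, 4 can only go here (every other open cell in that row sees a 4).
F3 = 4: in row 3, 4 can only go here (every other open cell in that row sees a 4).
A1 = 1: in column 1, 1 can only go here (every other open cell in that column sees a 1).
A5 = 2: in column 1, 2 can only go here (every other open cell in that column sees a 2).
J7 = 6: in column 9, 6 can only go here (every other open cell in that column sees a 6).
Singles propagation stalls before every target cell is settled. Branch on D1 (candidates {3,9}).
  Try D1 = 3: this forces J1=7, D3=6, J5=3, D6=5, G6=7, D2=9, F2=2; then E1 has no candidate left — contradiction.
So D1 = 9.
H2 = 9 (hidden single in row 2).
E2 = 1 (hidden single in row 2).
D2 = 5 (hidden single in row 2).
H3 = 1 (hidden single in row 3).
B8 = 9 (hidden single in row 8).
E5 = 9 (hidden single in row 5).
A4 = 9 (hidden single in row 4).
E4 = 5 (hidden single in column 5).
Singles propagation stalls; A7 is still open with candidates {3,5}.
  Try A7 = 3: this forces A6=5, E7=2, F7=9, C8=7, H8=3, H9=5; then row 5 has no cell left for 5 — contradiction.
So A7 = 5.
A6 = 3 (sole candidate).
D6 = 6 (sole candidate).
F6 = 7 (sole candidate).
G6 = 5 (sole candidate).
D3 = 3 (sole candidate).
F4 = 3 (sole candidate).
B5 = 5 (hidden single in row 5).
H9 = 5 (hidden single in row 9).
Singles propagation stalls; B7 is still open with candidates {3,7}.
  Try B7 = 3: this forces E7=2, F7=9, G7=7, C8=7, H8=3, F9=6, G9=9, E1=7; then row 3 has no cell left for 7 — contradiction.
So B7 = 7.
B4 = 6 (sole candidate).
C4 = 7 (sole candidate).
C8 = 3 (sole candidate).
H8 = 7 (sole candidate).
C2 = 6 (sole candidate).
F2 = 2 (sole candidate).
B3 = 2 (sole candidate).
G3 = 7 (sole candidate).
H5 = 3 (sole candidate).
J5 = 7 (sole candidate).
F7 = 9: row 7 has {1,4,5,6,7,8}; col 6 has {1,2,3,4,5,7,8}; box has {1,4,5,7,8} → only 9 remains.
G7 = 3: row 7 has {1,4,5,6,7,8,9}; col 7 has {1,4,5,6,7,8}; box has {1,2,4,5,6,7,8} → only 3 remains.
F9 = 6 (sole candidate).
G9 = 9 (sole candidate).
E1 = 7 (sole candidate).
G1 = 2 (sole candidate).
J1 = 3 (sole candidate).
B2 = 3 (sole candidate).
E3 = 6 (sole candidate).
E7 = 2: row 7 has {1,3,4,5,6,7,8,9}; col 5 has {1,4,5,6,7,8,9}; box has {1,4,5,6,7,8,9} → only 2 remains.

571829346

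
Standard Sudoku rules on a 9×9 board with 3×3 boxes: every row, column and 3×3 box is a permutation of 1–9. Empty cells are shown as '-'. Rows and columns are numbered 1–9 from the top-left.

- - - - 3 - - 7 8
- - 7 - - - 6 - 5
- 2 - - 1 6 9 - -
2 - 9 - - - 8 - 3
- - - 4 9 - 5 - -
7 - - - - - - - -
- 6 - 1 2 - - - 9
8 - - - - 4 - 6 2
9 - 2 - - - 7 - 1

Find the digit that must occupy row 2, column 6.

9

row 3, column 9 = 4: row 3 has {1,2,6,9}; col 9 has {1,2,3,5,8,9}; box has {5,6,7,8,9} → only 4 remains.
row 6, column 9 = 6: row 6 has {7}; col 9 has {1,2,3,4,5,8,9}; box has {3,5,8} → only 6 remains.
row 8, column 7 = 3: row 8 has {2,4,6,8}; col 7 has {5,6,7,8,9}; box has {1,2,6,7,9} → only 3 remains.
row 3, column 8 = 3: row 3 has {1,2,4,6,9}; col 8 has {6,7}; box has {4,5,6,7,8,9} → only 3 remains.
row 5, column 9 = 7: row 5 has {4,5,9}; col 9 has {1,2,3,4,5,6,8,9}; box has {3,5,6,8} → only 7 remains.
row 7, column 7 = 4: row 7 has {1,2,6,9}; col 7 has {3,5,6,7,8,9}; box has {1,2,3,6,7,9} → only 4 remains.
row 3, column 1 = 5: row 3 has {1,2,3,4,6,9}; col 1 has {2,7,8,9}; box has {2,7} → only 5 remains.
row 3, column 3 = 8: row 3 has {1,2,3,4,5,6,9}; col 3 has {2,7,9}; box has {2,5,7} → only 8 remains.
row 3, column 4 = 7: row 3 has {1,2,3,4,5,6,8,9}; col 4 has {1,4}; box has {1,3,6} → only 7 remains.
row 7, column 1 = 3: row 7 has {1,2,4,6,9}; col 1 has {2,5,7,8,9}; box has {2,6,8,9} → only 3 remains.
row 7, column 3 = 5: row 7 has {1,2,3,4,6,9}; col 3 has {2,7,8,9}; box has {2,3,6,8,9} → only 5 remains.
row 7, column 8 = 8: row 7 has {1,2,3,4,5,6,9}; col 8 has {3,6,7}; box has {1,2,3,4,6,7,9} → only 8 remains.
row 8, column 3 = 1: row 8 has {2,3,4,6,8}; col 3 has {2,5,7,8,9}; box has {2,3,5,6,8,9} → only 1 remains.
row 9, column 2 = 4: row 9 has {1,2,7,9}; col 2 has {2,6}; box has {1,2,3,5,6,8,9} → only 4 remains.
row 9, column 8 = 5: row 9 has {1,2,4,7,9}; col 8 has {3,6,7,8}; box has {1,2,3,4,6,7,8,9} → only 5 remains.
row 7, column 6 = 7: row 7 has {1,2,3,4,5,6,8,9}; col 6 has {4,6}; box has {1,2,4} → only 7 remains.
row 8, column 2 = 7: row 8 has {1,2,3,4,6,8}; col 2 has {2,4,6}; box has {1,2,3,4,5,6,8,9} → only 7 remains.
row 8, column 5 = 5: row 8 has {1,2,3,4,6,7,8}; col 5 has {1,2,3,9}; box has {1,2,4,7} → only 5 remains.
row 6, column 5 = 8: row 6 has {6,7}; col 5 has {1,2,3,5,9}; box has {4,9} → only 8 remains.
row 8, column 4 = 9: row 8 has {1,2,3,4,5,6,7,8}; col 4 has {1,4,7}; box has {1,2,4,5,7} → only 9 remains.
row 9, column 5 = 6: row 9 has {1,2,4,5,7,9}; col 5 has {1,2,3,5,8,9}; box has {1,2,4,5,7,9} → only 6 remains.
row 2, column 5 = 4: row 2 has {5,6,7}; col 5 has {1,2,3,5,6,8,9}; box has {1,3,6,7} → only 4 remains.
row 4, column 5 = 7: row 4 has {2,3,8,9}; col 5 has {1,2,3,4,5,6,8,9}; box has {4,8,9} → only 7 remains.
row 2, column 1 = 1: row 2 has {4,5,6,7}; col 1 has {2,3,5,7,8,9}; box has {2,5,7,8} → only 1 remains.
row 2, column 8 = 2: row 2 has {1,4,5,6,7}; col 8 has {3,5,6,7,8}; box has {3,4,5,6,7,8,9} → only 2 remains.
row 5, column 1 = 6: row 5 has {4,5,7,9}; col 1 has {1,2,3,5,7,8,9}; box has {2,7,9} → only 6 remains.
row 5, column 3 = 3: row 5 has {4,5,6,7,9}; col 3 has {1,2,5,7,8,9}; box has {2,6,7,9} → only 3 remains.
row 5, column 8 = 1: row 5 has {3,4,5,6,7,9}; col 8 has {2,3,5,6,7,8}; box has {3,5,6,7,8} → only 1 remains.
row 6, column 3 = 4: row 6 has {6,7,8}; col 3 has {1,2,3,5,7,8,9}; box has {2,3,6,7,9} → only 4 remains.
row 6, column 7 = 2: row 6 has {4,6,7,8}; col 7 has {3,4,5,6,7,8,9}; box has {1,3,5,6,7,8} → only 2 remains.
row 6, column 8 = 9: row 6 has {2,4,6,7,8}; col 8 has {1,2,3,5,6,7,8}; box has {1,2,3,5,6,7,8} → only 9 remains.
row 1, column 1 = 4: row 1 has {3,7,8}; col 1 has {1,2,3,5,6,7,8,9}; box has {1,2,5,7,8} → only 4 remains.
row 1, column 2 = 9: row 1 has {3,4,7,8}; col 2 has {2,4,6,7}; box has {1,2,4,5,7,8} → only 9 remains.
row 1, column 3 = 6: row 1 has {3,4,7,8,9}; col 3 has {1,2,3,4,5,7,8,9}; box has {1,2,4,5,7,8,9} → only 6 remains.
row 1, column 7 = 1: row 1 has {3,4,6,7,8,9}; col 7 has {2,3,4,5,6,7,8,9}; box has {2,3,4,5,6,7,8,9} → only 1 remains.
row 2, column 2 = 3: row 2 has {1,2,4,5,6,7}; col 2 has {2,4,6,7,9}; box has {1,2,4,5,6,7,8,9} → only 3 remains.
row 2, column 4 = 8: row 2 has {1,2,3,4,5,6,7}; col 4 has {1,4,7,9}; box has {1,3,4,6,7} → only 8 remains.
row 2, column 6 = 9: row 2 has {1,2,3,4,5,6,7,8}; col 6 has {4,6,7}; box has {1,3,4,6,7,8} → only 9 remains.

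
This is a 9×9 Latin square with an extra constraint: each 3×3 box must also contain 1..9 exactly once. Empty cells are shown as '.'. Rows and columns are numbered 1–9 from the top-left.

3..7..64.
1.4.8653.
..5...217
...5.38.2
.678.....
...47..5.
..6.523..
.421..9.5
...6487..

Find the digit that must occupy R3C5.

9

R2C9 = 9 (sole candidate).
R5C8 = 9 (sole candidate).
R6C7 = 1 (sole candidate).
R7C4 = 9 (sole candidate).
R7C8 = 8 (sole candidate).
R8C5 = 3 (sole candidate).
R8C6 = 7 (sole candidate).
R8C8 = 6 (sole candidate).
R9C8 = 2 (sole candidate).
R9C9 = 1 (sole candidate).
R1C9 = 8 (sole candidate).
R2C4 = 2 (sole candidate).
R3C4 = 3 (sole candidate).
R3C5 = 9: row 3 has {1,2,3,5,7}; col 5 has {3,4,5,7,8}; box has {2,3,6,7,8} → only 9 remains.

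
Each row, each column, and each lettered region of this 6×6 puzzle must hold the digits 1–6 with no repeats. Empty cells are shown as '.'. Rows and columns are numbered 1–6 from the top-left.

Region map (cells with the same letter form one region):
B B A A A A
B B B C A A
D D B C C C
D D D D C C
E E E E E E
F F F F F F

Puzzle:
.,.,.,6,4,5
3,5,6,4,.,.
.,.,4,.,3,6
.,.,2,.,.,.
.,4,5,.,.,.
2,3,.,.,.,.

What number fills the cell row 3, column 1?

row 1, column 1 = 1 (sole candidate).
row 1, column 2 = 2 (sole candidate).
row 1, column 3 = 3 (sole candidate).
row 3, column 1 = 5: row 3 has {3,4,6}; col 1 has {1,2,3}; region has {2} → only 5 remains.

5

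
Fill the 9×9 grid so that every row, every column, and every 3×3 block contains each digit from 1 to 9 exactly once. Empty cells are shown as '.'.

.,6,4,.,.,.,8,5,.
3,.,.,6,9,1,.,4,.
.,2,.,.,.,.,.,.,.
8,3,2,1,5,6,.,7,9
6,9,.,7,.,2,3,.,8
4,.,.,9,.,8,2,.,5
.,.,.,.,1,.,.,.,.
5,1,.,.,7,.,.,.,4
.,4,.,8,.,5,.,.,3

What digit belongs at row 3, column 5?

8

row 2, column 7 = 7: row 2 has {1,3,4,6,9}; col 7 has {2,3,8}; box has {4,5,8} → only 7 remains.
row 2, column 9 = 2: row 2 has {1,3,4,6,7,9}; col 9 has {3,4,5,8,9}; box has {4,5,7,8} → only 2 remains.
row 4, column 7 = 4: row 4 has {1,2,3,5,6,7,8,9}; col 7 has {2,3,7,8}; box has {2,3,5,7,8,9} → only 4 remains.
row 5, column 5 = 4: row 5 has {2,3,6,7,8,9}; col 5 has {1,5,7,9}; box has {1,2,5,6,7,8,9} → only 4 remains.
row 5, column 8 = 1: row 5 has {2,3,4,6,7,8,9}; col 8 has {4,5,7}; box has {2,3,4,5,7,8,9} → only 1 remains.
row 6, column 2 = 7: row 6 has {2,4,5,8,9}; col 2 has {1,2,3,4,6,9}; box has {2,3,4,6,8,9} → only 7 remains.
row 6, column 3 = 1: row 6 has {2,4,5,7,8,9}; col 3 has {2,4}; box has {2,3,4,6,7,8,9} → only 1 remains.
row 6, column 5 = 3: row 6 has {1,2,4,5,7,8,9}; col 5 has {1,4,5,7,9}; box has {1,2,4,5,6,7,8,9} → only 3 remains.
row 6, column 8 = 6: row 6 has {1,2,3,4,5,7,8,9}; col 8 has {1,4,5,7}; box has {1,2,3,4,5,7,8,9} → only 6 remains.
row 7, column 2 = 8: row 7 has {1}; col 2 has {1,2,3,4,6,7,9}; box has {1,4,5} → only 8 remains.
row 1, column 5 = 2: row 1 has {4,5,6,8}; col 5 has {1,3,4,5,7,9}; box has {1,6,9} → only 2 remains.
row 1, column 9 = 1: row 1 has {2,4,5,6,8}; col 9 has {2,3,4,5,8,9}; box has {2,4,5,7,8} → only 1 remains.
row 2, column 2 = 5: row 2 has {1,2,3,4,6,7,9}; col 2 has {1,2,3,4,6,7,8,9}; box has {2,3,4,6} → only 5 remains.
row 2, column 3 = 8: row 2 has {1,2,3,4,5,6,7,9}; col 3 has {1,2,4}; box has {2,3,4,5,6} → only 8 remains.
row 3, column 5 = 8: row 3 has {2}; col 5 has {1,2,3,4,5,7,9}; box has {1,2,6,9} → only 8 remains.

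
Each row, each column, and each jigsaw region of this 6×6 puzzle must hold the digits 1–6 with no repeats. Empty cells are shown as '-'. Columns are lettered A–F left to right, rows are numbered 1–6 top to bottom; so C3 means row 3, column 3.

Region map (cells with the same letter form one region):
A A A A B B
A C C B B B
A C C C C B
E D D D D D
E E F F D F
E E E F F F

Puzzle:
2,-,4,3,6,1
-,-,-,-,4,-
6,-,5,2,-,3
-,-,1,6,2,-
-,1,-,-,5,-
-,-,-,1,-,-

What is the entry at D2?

5

B1 = 5: row 1 has {1,2,3,4,6}; col 2 has {1}; region has {2,3,4,6} → only 5 remains.
A2 = 1: row 2 has {4}; col 1 has {2,6}; region has {2,3,4,5,6} → only 1 remains.
D2 = 5: row 2 has {1,4}; col 4 has {1,2,3,6}; region has {1,3,4,6} → only 5 remains.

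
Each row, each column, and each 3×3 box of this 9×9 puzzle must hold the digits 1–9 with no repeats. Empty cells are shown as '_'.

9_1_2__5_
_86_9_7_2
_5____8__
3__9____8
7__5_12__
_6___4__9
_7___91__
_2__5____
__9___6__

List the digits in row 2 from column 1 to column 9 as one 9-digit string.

row 2, column 1 = 4: row 2 has {2,6,7,8,9}; col 1 has {3,7,9}; box has {1,5,6,8,9} → only 4 remains.
row 3, column 1 = 2: row 3 has {5,8}; col 1 has {3,4,7,9}; box has {1,4,5,6,8,9} → only 2 remains.
row 1, column 2 = 3: row 1 has {1,2,5,9}; col 2 has {2,5,6,7,8}; box has {1,2,4,5,6,8,9} → only 3 remains.
row 1, column 7 = 4: row 1 has {1,2,3,5,9}; col 7 has {1,2,6,7,8}; box has {2,5,7,8} → only 4 remains.
row 1, column 9 = 6: row 1 has {1,2,3,4,5,9}; col 9 has {2,8,9}; box has {2,4,5,7,8} → only 6 remains.
row 3, column 3 = 7: row 3 has {2,5,8}; col 3 has {1,6,9}; box has {1,2,3,4,5,6,8,9} → only 7 remains.
row 4, column 7 = 5: row 4 has {3,8,9}; col 7 has {1,2,4,6,7,8}; box has {2,8,9} → only 5 remains.
row 6, column 7 = 3: row 6 has {4,6,9}; col 7 has {1,2,4,5,6,7,8}; box has {2,5,8,9} → only 3 remains.
row 8, column 7 = 9: row 8 has {2,5}; col 7 has {1,2,3,4,5,6,7,8}; box has {1,6} → only 9 remains.
row 5, column 9 = 4: row 5 has {1,2,5,7}; col 9 has {2,6,8,9}; box has {2,3,5,8,9} → only 4 remains.
row 5, column 2 = 9: row 5 has {1,2,4,5,7}; col 2 has {2,3,5,6,7,8}; box has {3,6,7} → only 9 remains.
row 5, column 3 = 8: row 5 has {1,2,4,5,7,9}; col 3 has {1,6,7,9}; box has {3,6,7,9} → only 8 remains.
row 5, column 8 = 6: row 5 has {1,2,4,5,7,8,9}; col 8 has {5}; box has {2,3,4,5,8,9} → only 6 remains.
row 5, column 5 = 3: row 5 has {1,2,4,5,6,7,8,9}; col 5 has {2,5,9}; box has {1,4,5,9} → only 3 remains.
row 2, column 6 = 5: in row 2, 5 can only go here (every other open cell in that row sees a 5).
row 3, column 8 = 9: in row 3, 9 can only go here (every other open cell in that row sees a 9).
row 3, column 9 = 1: in column 9, 1 can only go here (every other open cell in that column sees a 1).
row 2, column 8 = 3: row 2 has {2,4,5,6,7,8,9}; col 8 has {5,6,9}; box has {1,2,4,5,6,7,8,9} → only 3 remains.
row 2, column 4 = 1: row 2 has {2,3,4,5,6,7,8,9}; col 4 has {5,9}; box has {2,5,9} → only 1 remains.

486195732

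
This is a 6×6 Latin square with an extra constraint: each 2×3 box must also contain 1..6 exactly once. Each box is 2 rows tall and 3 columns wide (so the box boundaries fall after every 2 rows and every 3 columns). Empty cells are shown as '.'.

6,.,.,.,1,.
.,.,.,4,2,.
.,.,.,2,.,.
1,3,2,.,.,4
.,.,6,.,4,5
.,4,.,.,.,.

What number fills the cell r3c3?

5

r1c6 = 3: row 1 has {1,6}; col 6 has {4,5}; box has {1,2,4} → only 3 remains.
r2c6 = 6: row 2 has {2,4}; col 6 has {3,4,5}; box has {1,2,3,4} → only 6 remains.
r3c6 = 1: row 3 has {2}; col 6 has {3,4,5,6}; box has {2,4} → only 1 remains.
r6c6 = 2: row 6 has {4}; col 6 has {1,3,4,5,6}; box has {4,5} → only 2 remains.
r1c4 = 5: row 1 has {1,3,6}; col 4 has {2,4}; box has {1,2,3,4,6} → only 5 remains.
r4c4 = 6: row 4 has {1,2,3,4}; col 4 has {2,4,5}; box has {1,2,4} → only 6 remains.
r4c5 = 5: row 4 has {1,2,3,4,6}; col 5 has {1,2,4}; box has {1,2,4,6} → only 5 remains.
r1c2 = 2: row 1 has {1,3,5,6}; col 2 has {3,4}; box has {6} → only 2 remains.
r1c3 = 4: row 1 has {1,2,3,5,6}; col 3 has {2,6}; box has {2,6} → only 4 remains.
r3c3 = 5: row 3 has {1,2}; col 3 has {2,4,6}; box has {1,2,3} → only 5 remains.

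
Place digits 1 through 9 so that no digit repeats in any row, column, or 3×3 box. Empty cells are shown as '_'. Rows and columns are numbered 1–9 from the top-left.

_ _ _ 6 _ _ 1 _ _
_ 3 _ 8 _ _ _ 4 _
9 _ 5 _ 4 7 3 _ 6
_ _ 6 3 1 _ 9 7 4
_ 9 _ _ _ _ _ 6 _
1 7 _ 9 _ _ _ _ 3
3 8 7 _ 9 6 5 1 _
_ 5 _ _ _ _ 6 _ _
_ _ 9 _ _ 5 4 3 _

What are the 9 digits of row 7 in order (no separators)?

row 4, column 2 = 2 (sole candidate).
row 4, column 6 = 8 (sole candidate).
row 7, column 9 = 2: row 7 has {1,3,5,6,7,8,9}; col 9 has {3,4,6}; box has {1,3,4,5,6} → only 2 remains.
row 1, column 2 = 4 (sole candidate).
row 3, column 2 = 1 (sole candidate).
row 3, column 4 = 2 (sole candidate).
row 3, column 8 = 8 (sole candidate).
row 4, column 1 = 5 (sole candidate).
row 7, column 4 = 4: row 7 has {1,2,3,5,6,7,8,9}; col 4 has {2,3,6,8,9}; box has {5,6,9} → only 4 remains.

387496512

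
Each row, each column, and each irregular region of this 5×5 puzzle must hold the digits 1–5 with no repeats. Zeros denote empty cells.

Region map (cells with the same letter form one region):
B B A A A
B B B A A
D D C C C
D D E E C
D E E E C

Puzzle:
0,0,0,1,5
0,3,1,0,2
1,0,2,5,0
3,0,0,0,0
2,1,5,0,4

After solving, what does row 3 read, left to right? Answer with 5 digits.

R1C1 = 4 (sole candidate).
R1C2 = 2 (sole candidate).
R1C3 = 3 (sole candidate).
R2C1 = 5 (sole candidate).
R2C4 = 4 (sole candidate).
R3C2 = 4: row 3 has {1,2,5}; col 2 has {1,2,3}; region has {1,2,3} → only 4 remains.
R3C5 = 3: row 3 has {1,2,4,5}; col 5 has {2,4,5}; region has {2,4,5} → only 3 remains.

14253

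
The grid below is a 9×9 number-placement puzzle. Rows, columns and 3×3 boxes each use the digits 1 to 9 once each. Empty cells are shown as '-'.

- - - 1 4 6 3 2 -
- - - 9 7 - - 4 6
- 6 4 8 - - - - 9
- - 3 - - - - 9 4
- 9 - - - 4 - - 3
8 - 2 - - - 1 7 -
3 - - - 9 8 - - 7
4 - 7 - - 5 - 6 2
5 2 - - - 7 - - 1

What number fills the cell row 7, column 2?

1

row 6, column 9 = 5 (sole candidate).
row 7, column 2 = 1: row 7 has {3,7,8,9}; col 2 has {2,6,9}; box has {2,3,4,5,7} → only 1 remains.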